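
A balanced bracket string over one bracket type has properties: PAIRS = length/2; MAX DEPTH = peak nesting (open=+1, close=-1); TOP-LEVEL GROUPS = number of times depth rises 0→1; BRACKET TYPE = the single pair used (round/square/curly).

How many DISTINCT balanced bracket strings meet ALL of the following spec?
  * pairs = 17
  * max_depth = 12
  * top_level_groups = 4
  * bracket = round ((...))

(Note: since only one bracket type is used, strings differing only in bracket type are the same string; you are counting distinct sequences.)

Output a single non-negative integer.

Answer: 1288

Derivation:
Spec: pairs=17 depth=12 groups=4
Count(depth <= 12) = 15967872
Count(depth <= 11) = 15966584
Count(depth == 12) = 15967872 - 15966584 = 1288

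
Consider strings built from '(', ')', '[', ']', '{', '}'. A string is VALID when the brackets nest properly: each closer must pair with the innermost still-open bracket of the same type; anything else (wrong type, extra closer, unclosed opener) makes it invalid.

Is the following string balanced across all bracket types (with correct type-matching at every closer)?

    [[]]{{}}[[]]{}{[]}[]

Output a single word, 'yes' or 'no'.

pos 0: push '['; stack = [
pos 1: push '['; stack = [[
pos 2: ']' matches '['; pop; stack = [
pos 3: ']' matches '['; pop; stack = (empty)
pos 4: push '{'; stack = {
pos 5: push '{'; stack = {{
pos 6: '}' matches '{'; pop; stack = {
pos 7: '}' matches '{'; pop; stack = (empty)
pos 8: push '['; stack = [
pos 9: push '['; stack = [[
pos 10: ']' matches '['; pop; stack = [
pos 11: ']' matches '['; pop; stack = (empty)
pos 12: push '{'; stack = {
pos 13: '}' matches '{'; pop; stack = (empty)
pos 14: push '{'; stack = {
pos 15: push '['; stack = {[
pos 16: ']' matches '['; pop; stack = {
pos 17: '}' matches '{'; pop; stack = (empty)
pos 18: push '['; stack = [
pos 19: ']' matches '['; pop; stack = (empty)
end: stack empty → VALID
Verdict: properly nested → yes

Answer: yes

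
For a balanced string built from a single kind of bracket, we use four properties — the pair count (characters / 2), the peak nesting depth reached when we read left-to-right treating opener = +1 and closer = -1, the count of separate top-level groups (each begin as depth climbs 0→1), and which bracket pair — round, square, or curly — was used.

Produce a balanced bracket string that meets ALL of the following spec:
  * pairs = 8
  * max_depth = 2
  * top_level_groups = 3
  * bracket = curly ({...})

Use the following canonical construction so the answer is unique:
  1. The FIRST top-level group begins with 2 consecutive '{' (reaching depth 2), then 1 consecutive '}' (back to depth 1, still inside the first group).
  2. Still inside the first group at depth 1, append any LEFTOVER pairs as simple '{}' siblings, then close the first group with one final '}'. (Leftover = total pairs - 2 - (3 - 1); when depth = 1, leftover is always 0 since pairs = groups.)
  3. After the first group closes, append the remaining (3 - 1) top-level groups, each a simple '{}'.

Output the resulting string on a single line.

Answer: {{}{}{}{}{}}{}{}

Derivation:
Spec: pairs=8 depth=2 groups=3
Leftover pairs = 8 - 2 - (3-1) = 4
First group: deep chain of depth 2 + 4 sibling pairs
Remaining 2 groups: simple '{}' each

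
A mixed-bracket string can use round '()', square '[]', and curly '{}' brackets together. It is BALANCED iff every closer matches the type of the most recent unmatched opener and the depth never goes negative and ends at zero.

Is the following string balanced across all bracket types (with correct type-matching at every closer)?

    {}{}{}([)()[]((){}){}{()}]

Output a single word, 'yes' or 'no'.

Answer: no

Derivation:
pos 0: push '{'; stack = {
pos 1: '}' matches '{'; pop; stack = (empty)
pos 2: push '{'; stack = {
pos 3: '}' matches '{'; pop; stack = (empty)
pos 4: push '{'; stack = {
pos 5: '}' matches '{'; pop; stack = (empty)
pos 6: push '('; stack = (
pos 7: push '['; stack = ([
pos 8: saw closer ')' but top of stack is '[' (expected ']') → INVALID
Verdict: type mismatch at position 8: ')' closes '[' → no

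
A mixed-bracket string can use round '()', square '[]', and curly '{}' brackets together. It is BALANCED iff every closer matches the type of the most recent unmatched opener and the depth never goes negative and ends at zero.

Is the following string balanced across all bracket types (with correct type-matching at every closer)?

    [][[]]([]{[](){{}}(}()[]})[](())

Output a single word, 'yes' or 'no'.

pos 0: push '['; stack = [
pos 1: ']' matches '['; pop; stack = (empty)
pos 2: push '['; stack = [
pos 3: push '['; stack = [[
pos 4: ']' matches '['; pop; stack = [
pos 5: ']' matches '['; pop; stack = (empty)
pos 6: push '('; stack = (
pos 7: push '['; stack = ([
pos 8: ']' matches '['; pop; stack = (
pos 9: push '{'; stack = ({
pos 10: push '['; stack = ({[
pos 11: ']' matches '['; pop; stack = ({
pos 12: push '('; stack = ({(
pos 13: ')' matches '('; pop; stack = ({
pos 14: push '{'; stack = ({{
pos 15: push '{'; stack = ({{{
pos 16: '}' matches '{'; pop; stack = ({{
pos 17: '}' matches '{'; pop; stack = ({
pos 18: push '('; stack = ({(
pos 19: saw closer '}' but top of stack is '(' (expected ')') → INVALID
Verdict: type mismatch at position 19: '}' closes '(' → no

Answer: no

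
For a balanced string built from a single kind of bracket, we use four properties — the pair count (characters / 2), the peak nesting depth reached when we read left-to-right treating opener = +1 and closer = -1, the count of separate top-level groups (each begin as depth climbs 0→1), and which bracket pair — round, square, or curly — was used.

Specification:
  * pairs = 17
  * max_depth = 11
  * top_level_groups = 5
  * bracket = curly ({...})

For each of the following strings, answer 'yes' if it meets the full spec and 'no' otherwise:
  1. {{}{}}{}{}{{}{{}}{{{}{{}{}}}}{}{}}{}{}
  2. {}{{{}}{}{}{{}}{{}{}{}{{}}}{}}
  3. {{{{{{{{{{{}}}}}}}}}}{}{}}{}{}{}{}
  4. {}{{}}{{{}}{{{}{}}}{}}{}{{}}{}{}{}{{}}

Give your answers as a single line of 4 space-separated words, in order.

String 1 '{{}{}}{}{}{{}{{}}{{{}{{}{}}}}{}{}}{}{}': depth seq [1 2 1 2 1 0 1 0 1 0 1 2 1 2 3 2 1 2 3 4 3 4 5 4 5 4 3 2 1 2 1 2 1 0 1 0 1 0]
  -> pairs=19 depth=5 groups=6 -> no
String 2 '{}{{{}}{}{}{{}}{{}{}{}{{}}}{}}': depth seq [1 0 1 2 3 2 1 2 1 2 1 2 3 2 1 2 3 2 3 2 3 2 3 4 3 2 1 2 1 0]
  -> pairs=15 depth=4 groups=2 -> no
String 3 '{{{{{{{{{{{}}}}}}}}}}{}{}}{}{}{}{}': depth seq [1 2 3 4 5 6 7 8 9 10 11 10 9 8 7 6 5 4 3 2 1 2 1 2 1 0 1 0 1 0 1 0 1 0]
  -> pairs=17 depth=11 groups=5 -> yes
String 4 '{}{{}}{{{}}{{{}{}}}{}}{}{{}}{}{}{}{{}}': depth seq [1 0 1 2 1 0 1 2 3 2 1 2 3 4 3 4 3 2 1 2 1 0 1 0 1 2 1 0 1 0 1 0 1 0 1 2 1 0]
  -> pairs=19 depth=4 groups=9 -> no

Answer: no no yes no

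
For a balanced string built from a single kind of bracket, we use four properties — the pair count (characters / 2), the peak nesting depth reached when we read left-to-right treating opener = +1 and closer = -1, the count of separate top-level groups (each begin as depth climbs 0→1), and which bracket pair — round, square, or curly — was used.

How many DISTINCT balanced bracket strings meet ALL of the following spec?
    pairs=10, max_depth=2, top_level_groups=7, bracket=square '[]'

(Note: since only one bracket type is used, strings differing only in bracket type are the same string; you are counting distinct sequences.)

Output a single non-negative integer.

Spec: pairs=10 depth=2 groups=7
Count(depth <= 2) = 84
Count(depth <= 1) = 0
Count(depth == 2) = 84 - 0 = 84

Answer: 84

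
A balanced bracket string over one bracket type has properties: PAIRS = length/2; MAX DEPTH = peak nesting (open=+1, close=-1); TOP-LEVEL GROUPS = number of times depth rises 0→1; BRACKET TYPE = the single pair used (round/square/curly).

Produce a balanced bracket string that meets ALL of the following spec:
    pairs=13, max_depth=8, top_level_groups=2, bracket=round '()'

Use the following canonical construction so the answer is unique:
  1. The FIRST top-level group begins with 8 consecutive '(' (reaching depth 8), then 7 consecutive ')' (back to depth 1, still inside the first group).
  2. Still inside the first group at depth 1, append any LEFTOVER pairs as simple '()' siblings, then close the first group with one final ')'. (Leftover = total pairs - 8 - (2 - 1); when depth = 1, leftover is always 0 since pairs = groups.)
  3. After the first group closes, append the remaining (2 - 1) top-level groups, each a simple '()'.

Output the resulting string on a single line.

Answer: (((((((()))))))()()()())()

Derivation:
Spec: pairs=13 depth=8 groups=2
Leftover pairs = 13 - 8 - (2-1) = 4
First group: deep chain of depth 8 + 4 sibling pairs
Remaining 1 groups: simple '()' each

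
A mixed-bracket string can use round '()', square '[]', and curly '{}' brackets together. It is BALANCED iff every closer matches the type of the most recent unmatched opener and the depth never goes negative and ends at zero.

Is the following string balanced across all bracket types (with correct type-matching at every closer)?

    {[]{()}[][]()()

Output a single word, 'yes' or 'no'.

pos 0: push '{'; stack = {
pos 1: push '['; stack = {[
pos 2: ']' matches '['; pop; stack = {
pos 3: push '{'; stack = {{
pos 4: push '('; stack = {{(
pos 5: ')' matches '('; pop; stack = {{
pos 6: '}' matches '{'; pop; stack = {
pos 7: push '['; stack = {[
pos 8: ']' matches '['; pop; stack = {
pos 9: push '['; stack = {[
pos 10: ']' matches '['; pop; stack = {
pos 11: push '('; stack = {(
pos 12: ')' matches '('; pop; stack = {
pos 13: push '('; stack = {(
pos 14: ')' matches '('; pop; stack = {
end: stack still non-empty ({) → INVALID
Verdict: unclosed openers at end: { → no

Answer: no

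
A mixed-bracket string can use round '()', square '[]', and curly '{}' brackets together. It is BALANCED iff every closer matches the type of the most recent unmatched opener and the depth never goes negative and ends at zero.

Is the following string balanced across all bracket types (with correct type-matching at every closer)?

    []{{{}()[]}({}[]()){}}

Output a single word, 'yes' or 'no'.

pos 0: push '['; stack = [
pos 1: ']' matches '['; pop; stack = (empty)
pos 2: push '{'; stack = {
pos 3: push '{'; stack = {{
pos 4: push '{'; stack = {{{
pos 5: '}' matches '{'; pop; stack = {{
pos 6: push '('; stack = {{(
pos 7: ')' matches '('; pop; stack = {{
pos 8: push '['; stack = {{[
pos 9: ']' matches '['; pop; stack = {{
pos 10: '}' matches '{'; pop; stack = {
pos 11: push '('; stack = {(
pos 12: push '{'; stack = {({
pos 13: '}' matches '{'; pop; stack = {(
pos 14: push '['; stack = {([
pos 15: ']' matches '['; pop; stack = {(
pos 16: push '('; stack = {((
pos 17: ')' matches '('; pop; stack = {(
pos 18: ')' matches '('; pop; stack = {
pos 19: push '{'; stack = {{
pos 20: '}' matches '{'; pop; stack = {
pos 21: '}' matches '{'; pop; stack = (empty)
end: stack empty → VALID
Verdict: properly nested → yes

Answer: yes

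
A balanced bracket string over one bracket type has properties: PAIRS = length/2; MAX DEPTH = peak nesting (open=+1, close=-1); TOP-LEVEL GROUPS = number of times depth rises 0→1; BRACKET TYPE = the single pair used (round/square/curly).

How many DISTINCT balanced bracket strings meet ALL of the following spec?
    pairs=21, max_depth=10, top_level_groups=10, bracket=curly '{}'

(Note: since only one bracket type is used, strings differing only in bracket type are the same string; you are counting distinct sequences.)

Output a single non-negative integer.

Spec: pairs=21 depth=10 groups=10
Count(depth <= 10) = 40319860
Count(depth <= 9) = 40316110
Count(depth == 10) = 40319860 - 40316110 = 3750

Answer: 3750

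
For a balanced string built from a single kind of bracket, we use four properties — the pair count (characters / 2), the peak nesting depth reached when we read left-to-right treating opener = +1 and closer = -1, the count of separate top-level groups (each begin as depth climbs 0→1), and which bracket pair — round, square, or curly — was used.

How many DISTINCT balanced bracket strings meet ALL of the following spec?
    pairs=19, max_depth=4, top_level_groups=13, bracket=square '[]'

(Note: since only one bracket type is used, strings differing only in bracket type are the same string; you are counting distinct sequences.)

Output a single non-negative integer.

Answer: 16393

Derivation:
Spec: pairs=19 depth=4 groups=13
Count(depth <= 4) = 89115
Count(depth <= 3) = 72722
Count(depth == 4) = 89115 - 72722 = 16393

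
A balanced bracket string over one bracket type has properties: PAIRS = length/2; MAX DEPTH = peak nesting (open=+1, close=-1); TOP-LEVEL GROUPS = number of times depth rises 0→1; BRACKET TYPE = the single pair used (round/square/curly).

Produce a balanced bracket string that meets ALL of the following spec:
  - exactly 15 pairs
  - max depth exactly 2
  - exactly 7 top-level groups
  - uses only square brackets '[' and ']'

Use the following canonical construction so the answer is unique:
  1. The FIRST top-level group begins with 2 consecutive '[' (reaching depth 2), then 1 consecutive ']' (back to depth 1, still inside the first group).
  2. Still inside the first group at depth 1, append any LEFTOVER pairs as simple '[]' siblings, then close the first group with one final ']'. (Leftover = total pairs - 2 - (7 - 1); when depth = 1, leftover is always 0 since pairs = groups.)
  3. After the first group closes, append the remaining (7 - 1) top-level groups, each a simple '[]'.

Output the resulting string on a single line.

Answer: [[][][][][][][][]][][][][][][]

Derivation:
Spec: pairs=15 depth=2 groups=7
Leftover pairs = 15 - 2 - (7-1) = 7
First group: deep chain of depth 2 + 7 sibling pairs
Remaining 6 groups: simple '[]' each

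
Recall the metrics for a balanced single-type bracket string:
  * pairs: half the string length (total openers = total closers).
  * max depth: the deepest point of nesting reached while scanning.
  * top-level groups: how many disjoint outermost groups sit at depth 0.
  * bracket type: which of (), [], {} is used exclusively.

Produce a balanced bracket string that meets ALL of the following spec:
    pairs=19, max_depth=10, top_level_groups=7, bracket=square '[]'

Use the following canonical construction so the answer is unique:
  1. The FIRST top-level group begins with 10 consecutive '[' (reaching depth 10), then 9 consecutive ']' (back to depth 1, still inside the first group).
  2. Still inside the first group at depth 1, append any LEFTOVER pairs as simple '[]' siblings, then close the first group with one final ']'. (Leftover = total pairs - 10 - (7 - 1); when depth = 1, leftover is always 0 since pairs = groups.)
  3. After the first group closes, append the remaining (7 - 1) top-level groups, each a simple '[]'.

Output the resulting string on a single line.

Answer: [[[[[[[[[[]]]]]]]]][][][]][][][][][][]

Derivation:
Spec: pairs=19 depth=10 groups=7
Leftover pairs = 19 - 10 - (7-1) = 3
First group: deep chain of depth 10 + 3 sibling pairs
Remaining 6 groups: simple '[]' each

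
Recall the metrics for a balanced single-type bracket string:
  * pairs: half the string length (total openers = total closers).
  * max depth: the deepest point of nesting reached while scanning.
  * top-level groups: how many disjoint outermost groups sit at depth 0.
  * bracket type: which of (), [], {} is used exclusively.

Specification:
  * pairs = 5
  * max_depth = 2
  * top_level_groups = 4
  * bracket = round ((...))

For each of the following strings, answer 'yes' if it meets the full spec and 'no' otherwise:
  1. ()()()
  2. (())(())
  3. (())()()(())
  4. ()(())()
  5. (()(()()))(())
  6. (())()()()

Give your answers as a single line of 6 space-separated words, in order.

Answer: no no no no no yes

Derivation:
String 1 '()()()': depth seq [1 0 1 0 1 0]
  -> pairs=3 depth=1 groups=3 -> no
String 2 '(())(())': depth seq [1 2 1 0 1 2 1 0]
  -> pairs=4 depth=2 groups=2 -> no
String 3 '(())()()(())': depth seq [1 2 1 0 1 0 1 0 1 2 1 0]
  -> pairs=6 depth=2 groups=4 -> no
String 4 '()(())()': depth seq [1 0 1 2 1 0 1 0]
  -> pairs=4 depth=2 groups=3 -> no
String 5 '(()(()()))(())': depth seq [1 2 1 2 3 2 3 2 1 0 1 2 1 0]
  -> pairs=7 depth=3 groups=2 -> no
String 6 '(())()()()': depth seq [1 2 1 0 1 0 1 0 1 0]
  -> pairs=5 depth=2 groups=4 -> yes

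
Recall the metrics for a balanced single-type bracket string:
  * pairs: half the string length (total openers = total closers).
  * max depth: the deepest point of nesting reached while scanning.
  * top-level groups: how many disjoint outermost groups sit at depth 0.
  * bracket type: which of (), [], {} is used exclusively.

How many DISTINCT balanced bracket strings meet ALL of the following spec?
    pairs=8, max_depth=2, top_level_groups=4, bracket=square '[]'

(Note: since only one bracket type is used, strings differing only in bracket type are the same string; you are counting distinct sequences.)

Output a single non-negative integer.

Answer: 35

Derivation:
Spec: pairs=8 depth=2 groups=4
Count(depth <= 2) = 35
Count(depth <= 1) = 0
Count(depth == 2) = 35 - 0 = 35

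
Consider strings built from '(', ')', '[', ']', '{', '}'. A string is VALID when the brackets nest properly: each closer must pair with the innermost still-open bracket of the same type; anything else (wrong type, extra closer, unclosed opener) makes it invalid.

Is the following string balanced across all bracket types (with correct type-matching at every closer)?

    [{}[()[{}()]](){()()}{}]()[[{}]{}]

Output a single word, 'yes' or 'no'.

Answer: yes

Derivation:
pos 0: push '['; stack = [
pos 1: push '{'; stack = [{
pos 2: '}' matches '{'; pop; stack = [
pos 3: push '['; stack = [[
pos 4: push '('; stack = [[(
pos 5: ')' matches '('; pop; stack = [[
pos 6: push '['; stack = [[[
pos 7: push '{'; stack = [[[{
pos 8: '}' matches '{'; pop; stack = [[[
pos 9: push '('; stack = [[[(
pos 10: ')' matches '('; pop; stack = [[[
pos 11: ']' matches '['; pop; stack = [[
pos 12: ']' matches '['; pop; stack = [
pos 13: push '('; stack = [(
pos 14: ')' matches '('; pop; stack = [
pos 15: push '{'; stack = [{
pos 16: push '('; stack = [{(
pos 17: ')' matches '('; pop; stack = [{
pos 18: push '('; stack = [{(
pos 19: ')' matches '('; pop; stack = [{
pos 20: '}' matches '{'; pop; stack = [
pos 21: push '{'; stack = [{
pos 22: '}' matches '{'; pop; stack = [
pos 23: ']' matches '['; pop; stack = (empty)
pos 24: push '('; stack = (
pos 25: ')' matches '('; pop; stack = (empty)
pos 26: push '['; stack = [
pos 27: push '['; stack = [[
pos 28: push '{'; stack = [[{
pos 29: '}' matches '{'; pop; stack = [[
pos 30: ']' matches '['; pop; stack = [
pos 31: push '{'; stack = [{
pos 32: '}' matches '{'; pop; stack = [
pos 33: ']' matches '['; pop; stack = (empty)
end: stack empty → VALID
Verdict: properly nested → yes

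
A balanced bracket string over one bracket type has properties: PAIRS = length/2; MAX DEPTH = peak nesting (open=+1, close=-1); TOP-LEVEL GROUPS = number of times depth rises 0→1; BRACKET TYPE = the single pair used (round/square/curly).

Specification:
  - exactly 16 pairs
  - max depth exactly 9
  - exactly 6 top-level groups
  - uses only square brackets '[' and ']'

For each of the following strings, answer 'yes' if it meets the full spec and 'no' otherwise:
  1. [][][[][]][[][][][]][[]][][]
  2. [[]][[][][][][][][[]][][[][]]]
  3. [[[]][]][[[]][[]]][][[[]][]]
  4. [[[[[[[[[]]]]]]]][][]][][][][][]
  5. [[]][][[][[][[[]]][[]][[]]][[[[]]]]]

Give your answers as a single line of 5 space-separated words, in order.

Answer: no no no yes no

Derivation:
String 1 '[][][[][]][[][][][]][[]][][]': depth seq [1 0 1 0 1 2 1 2 1 0 1 2 1 2 1 2 1 2 1 0 1 2 1 0 1 0 1 0]
  -> pairs=14 depth=2 groups=7 -> no
String 2 '[[]][[][][][][][][[]][][[][]]]': depth seq [1 2 1 0 1 2 1 2 1 2 1 2 1 2 1 2 1 2 3 2 1 2 1 2 3 2 3 2 1 0]
  -> pairs=15 depth=3 groups=2 -> no
String 3 '[[[]][]][[[]][[]]][][[[]][]]': depth seq [1 2 3 2 1 2 1 0 1 2 3 2 1 2 3 2 1 0 1 0 1 2 3 2 1 2 1 0]
  -> pairs=14 depth=3 groups=4 -> no
String 4 '[[[[[[[[[]]]]]]]][][]][][][][][]': depth seq [1 2 3 4 5 6 7 8 9 8 7 6 5 4 3 2 1 2 1 2 1 0 1 0 1 0 1 0 1 0 1 0]
  -> pairs=16 depth=9 groups=6 -> yes
String 5 '[[]][][[][[][[[]]][[]][[]]][[[[]]]]]': depth seq [1 2 1 0 1 0 1 2 1 2 3 2 3 4 5 4 3 2 3 4 3 2 3 4 3 2 1 2 3 4 5 4 3 2 1 0]
  -> pairs=18 depth=5 groups=3 -> no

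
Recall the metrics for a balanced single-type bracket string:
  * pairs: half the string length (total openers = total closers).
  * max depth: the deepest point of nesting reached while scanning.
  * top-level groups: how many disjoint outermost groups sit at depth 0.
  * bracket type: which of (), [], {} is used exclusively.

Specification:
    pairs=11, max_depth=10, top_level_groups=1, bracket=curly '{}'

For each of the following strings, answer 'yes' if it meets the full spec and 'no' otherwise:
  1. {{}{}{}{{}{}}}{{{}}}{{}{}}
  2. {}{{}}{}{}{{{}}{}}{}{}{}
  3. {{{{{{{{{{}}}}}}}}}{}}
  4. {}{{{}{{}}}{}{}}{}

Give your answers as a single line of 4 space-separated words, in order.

Answer: no no yes no

Derivation:
String 1 '{{}{}{}{{}{}}}{{{}}}{{}{}}': depth seq [1 2 1 2 1 2 1 2 3 2 3 2 1 0 1 2 3 2 1 0 1 2 1 2 1 0]
  -> pairs=13 depth=3 groups=3 -> no
String 2 '{}{{}}{}{}{{{}}{}}{}{}{}': depth seq [1 0 1 2 1 0 1 0 1 0 1 2 3 2 1 2 1 0 1 0 1 0 1 0]
  -> pairs=12 depth=3 groups=8 -> no
String 3 '{{{{{{{{{{}}}}}}}}}{}}': depth seq [1 2 3 4 5 6 7 8 9 10 9 8 7 6 5 4 3 2 1 2 1 0]
  -> pairs=11 depth=10 groups=1 -> yes
String 4 '{}{{{}{{}}}{}{}}{}': depth seq [1 0 1 2 3 2 3 4 3 2 1 2 1 2 1 0 1 0]
  -> pairs=9 depth=4 groups=3 -> no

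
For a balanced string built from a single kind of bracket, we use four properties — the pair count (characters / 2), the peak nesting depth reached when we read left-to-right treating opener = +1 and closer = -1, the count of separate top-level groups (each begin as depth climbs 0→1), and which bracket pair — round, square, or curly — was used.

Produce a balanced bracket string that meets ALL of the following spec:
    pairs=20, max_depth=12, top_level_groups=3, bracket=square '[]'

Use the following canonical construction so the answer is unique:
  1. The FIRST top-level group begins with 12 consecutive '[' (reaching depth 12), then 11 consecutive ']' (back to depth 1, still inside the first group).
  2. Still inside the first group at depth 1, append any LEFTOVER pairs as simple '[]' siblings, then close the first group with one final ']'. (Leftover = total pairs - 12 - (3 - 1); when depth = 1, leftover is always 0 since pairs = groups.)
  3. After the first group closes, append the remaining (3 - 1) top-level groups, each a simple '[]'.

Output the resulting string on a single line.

Answer: [[[[[[[[[[[[]]]]]]]]]]][][][][][][]][][]

Derivation:
Spec: pairs=20 depth=12 groups=3
Leftover pairs = 20 - 12 - (3-1) = 6
First group: deep chain of depth 12 + 6 sibling pairs
Remaining 2 groups: simple '[]' each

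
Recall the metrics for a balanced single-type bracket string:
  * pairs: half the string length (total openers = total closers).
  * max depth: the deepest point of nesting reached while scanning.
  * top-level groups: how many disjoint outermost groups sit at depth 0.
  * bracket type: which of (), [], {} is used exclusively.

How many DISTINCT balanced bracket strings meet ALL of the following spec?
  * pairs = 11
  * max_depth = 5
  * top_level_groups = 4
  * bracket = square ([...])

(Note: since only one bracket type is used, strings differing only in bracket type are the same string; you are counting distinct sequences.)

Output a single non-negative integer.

Answer: 1288

Derivation:
Spec: pairs=11 depth=5 groups=4
Count(depth <= 5) = 6660
Count(depth <= 4) = 5372
Count(depth == 5) = 6660 - 5372 = 1288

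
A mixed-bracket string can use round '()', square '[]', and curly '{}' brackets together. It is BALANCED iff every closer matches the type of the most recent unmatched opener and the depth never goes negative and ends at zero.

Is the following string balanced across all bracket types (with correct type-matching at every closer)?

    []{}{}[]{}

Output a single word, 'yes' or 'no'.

pos 0: push '['; stack = [
pos 1: ']' matches '['; pop; stack = (empty)
pos 2: push '{'; stack = {
pos 3: '}' matches '{'; pop; stack = (empty)
pos 4: push '{'; stack = {
pos 5: '}' matches '{'; pop; stack = (empty)
pos 6: push '['; stack = [
pos 7: ']' matches '['; pop; stack = (empty)
pos 8: push '{'; stack = {
pos 9: '}' matches '{'; pop; stack = (empty)
end: stack empty → VALID
Verdict: properly nested → yes

Answer: yes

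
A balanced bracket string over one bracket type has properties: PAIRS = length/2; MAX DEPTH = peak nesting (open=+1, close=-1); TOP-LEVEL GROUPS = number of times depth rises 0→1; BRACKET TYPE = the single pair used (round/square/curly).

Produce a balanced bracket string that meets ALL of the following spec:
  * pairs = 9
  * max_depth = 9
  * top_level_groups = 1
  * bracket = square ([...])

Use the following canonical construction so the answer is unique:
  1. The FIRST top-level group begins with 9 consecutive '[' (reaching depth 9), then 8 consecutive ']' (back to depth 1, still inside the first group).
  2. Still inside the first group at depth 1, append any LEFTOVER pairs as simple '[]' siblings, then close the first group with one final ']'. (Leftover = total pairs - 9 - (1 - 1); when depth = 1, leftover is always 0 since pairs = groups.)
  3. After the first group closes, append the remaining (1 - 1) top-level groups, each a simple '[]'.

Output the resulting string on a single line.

Answer: [[[[[[[[[]]]]]]]]]

Derivation:
Spec: pairs=9 depth=9 groups=1
Leftover pairs = 9 - 9 - (1-1) = 0
First group: deep chain of depth 9 + 0 sibling pairs
Remaining 0 groups: simple '[]' each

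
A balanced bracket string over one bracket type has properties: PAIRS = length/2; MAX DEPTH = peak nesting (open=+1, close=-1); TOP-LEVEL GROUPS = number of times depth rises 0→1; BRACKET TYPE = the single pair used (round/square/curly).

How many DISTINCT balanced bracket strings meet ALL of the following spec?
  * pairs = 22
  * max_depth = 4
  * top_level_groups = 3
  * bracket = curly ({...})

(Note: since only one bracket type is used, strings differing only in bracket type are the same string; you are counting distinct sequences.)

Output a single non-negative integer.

Spec: pairs=22 depth=4 groups=3
Count(depth <= 4) = 776087502
Count(depth <= 3) = 17891328
Count(depth == 4) = 776087502 - 17891328 = 758196174

Answer: 758196174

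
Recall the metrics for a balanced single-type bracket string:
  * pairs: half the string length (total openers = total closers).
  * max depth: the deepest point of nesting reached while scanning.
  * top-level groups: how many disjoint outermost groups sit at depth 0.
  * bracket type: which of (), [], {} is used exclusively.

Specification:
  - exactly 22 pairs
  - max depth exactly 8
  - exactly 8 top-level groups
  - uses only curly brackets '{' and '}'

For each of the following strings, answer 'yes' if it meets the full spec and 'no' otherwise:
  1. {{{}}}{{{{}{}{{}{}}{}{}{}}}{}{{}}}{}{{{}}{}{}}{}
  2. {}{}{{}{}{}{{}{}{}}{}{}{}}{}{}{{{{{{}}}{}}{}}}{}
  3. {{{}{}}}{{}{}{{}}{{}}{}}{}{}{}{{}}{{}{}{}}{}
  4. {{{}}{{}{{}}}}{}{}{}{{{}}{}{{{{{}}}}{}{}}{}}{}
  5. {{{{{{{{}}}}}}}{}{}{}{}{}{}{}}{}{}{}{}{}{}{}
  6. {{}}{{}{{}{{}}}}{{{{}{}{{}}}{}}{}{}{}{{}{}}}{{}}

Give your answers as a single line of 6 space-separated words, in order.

String 1 '{{{}}}{{{{}{}{{}{}}{}{}{}}}{}{{}}}{}{{{}}{}{}}{}': depth seq [1 2 3 2 1 0 1 2 3 4 3 4 3 4 5 4 5 4 3 4 3 4 3 4 3 2 1 2 1 2 3 2 1 0 1 0 1 2 3 2 1 2 1 2 1 0 1 0]
  -> pairs=24 depth=5 groups=5 -> no
String 2 '{}{}{{}{}{}{{}{}{}}{}{}{}}{}{}{{{{{{}}}{}}{}}}{}': depth seq [1 0 1 0 1 2 1 2 1 2 1 2 3 2 3 2 3 2 1 2 1 2 1 2 1 0 1 0 1 0 1 2 3 4 5 6 5 4 3 4 3 2 3 2 1 0 1 0]
  -> pairs=24 depth=6 groups=7 -> no
String 3 '{{{}{}}}{{}{}{{}}{{}}{}}{}{}{}{{}}{{}{}{}}{}': depth seq [1 2 3 2 3 2 1 0 1 2 1 2 1 2 3 2 1 2 3 2 1 2 1 0 1 0 1 0 1 0 1 2 1 0 1 2 1 2 1 2 1 0 1 0]
  -> pairs=22 depth=3 groups=8 -> no
String 4 '{{{}}{{}{{}}}}{}{}{}{{{}}{}{{{{{}}}}{}{}}{}}{}': depth seq [1 2 3 2 1 2 3 2 3 4 3 2 1 0 1 0 1 0 1 0 1 2 3 2 1 2 1 2 3 4 5 6 5 4 3 2 3 2 3 2 1 2 1 0 1 0]
  -> pairs=23 depth=6 groups=6 -> no
String 5 '{{{{{{{{}}}}}}}{}{}{}{}{}{}{}}{}{}{}{}{}{}{}': depth seq [1 2 3 4 5 6 7 8 7 6 5 4 3 2 1 2 1 2 1 2 1 2 1 2 1 2 1 2 1 0 1 0 1 0 1 0 1 0 1 0 1 0 1 0]
  -> pairs=22 depth=8 groups=8 -> yes
String 6 '{{}}{{}{{}{{}}}}{{{{}{}{{}}}{}}{}{}{}{{}{}}}{{}}': depth seq [1 2 1 0 1 2 1 2 3 2 3 4 3 2 1 0 1 2 3 4 3 4 3 4 5 4 3 2 3 2 1 2 1 2 1 2 1 2 3 2 3 2 1 0 1 2 1 0]
  -> pairs=24 depth=5 groups=4 -> no

Answer: no no no no yes no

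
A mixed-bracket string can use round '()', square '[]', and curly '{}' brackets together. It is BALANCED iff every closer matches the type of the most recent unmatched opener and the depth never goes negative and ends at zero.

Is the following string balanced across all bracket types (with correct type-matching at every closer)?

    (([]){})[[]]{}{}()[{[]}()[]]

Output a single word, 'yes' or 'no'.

pos 0: push '('; stack = (
pos 1: push '('; stack = ((
pos 2: push '['; stack = (([
pos 3: ']' matches '['; pop; stack = ((
pos 4: ')' matches '('; pop; stack = (
pos 5: push '{'; stack = ({
pos 6: '}' matches '{'; pop; stack = (
pos 7: ')' matches '('; pop; stack = (empty)
pos 8: push '['; stack = [
pos 9: push '['; stack = [[
pos 10: ']' matches '['; pop; stack = [
pos 11: ']' matches '['; pop; stack = (empty)
pos 12: push '{'; stack = {
pos 13: '}' matches '{'; pop; stack = (empty)
pos 14: push '{'; stack = {
pos 15: '}' matches '{'; pop; stack = (empty)
pos 16: push '('; stack = (
pos 17: ')' matches '('; pop; stack = (empty)
pos 18: push '['; stack = [
pos 19: push '{'; stack = [{
pos 20: push '['; stack = [{[
pos 21: ']' matches '['; pop; stack = [{
pos 22: '}' matches '{'; pop; stack = [
pos 23: push '('; stack = [(
pos 24: ')' matches '('; pop; stack = [
pos 25: push '['; stack = [[
pos 26: ']' matches '['; pop; stack = [
pos 27: ']' matches '['; pop; stack = (empty)
end: stack empty → VALID
Verdict: properly nested → yes

Answer: yes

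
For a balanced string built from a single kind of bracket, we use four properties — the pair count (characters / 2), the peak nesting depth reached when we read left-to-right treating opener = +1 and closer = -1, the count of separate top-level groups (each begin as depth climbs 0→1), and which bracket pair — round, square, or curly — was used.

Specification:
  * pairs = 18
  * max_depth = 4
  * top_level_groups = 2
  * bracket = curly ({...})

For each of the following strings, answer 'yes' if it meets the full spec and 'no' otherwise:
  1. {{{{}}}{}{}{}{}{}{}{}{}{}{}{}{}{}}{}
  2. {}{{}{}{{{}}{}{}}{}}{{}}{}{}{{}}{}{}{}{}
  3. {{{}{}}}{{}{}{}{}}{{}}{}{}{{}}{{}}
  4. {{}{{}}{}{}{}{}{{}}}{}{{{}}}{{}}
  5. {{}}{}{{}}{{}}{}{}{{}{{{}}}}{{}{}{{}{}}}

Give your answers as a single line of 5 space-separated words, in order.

String 1 '{{{{}}}{}{}{}{}{}{}{}{}{}{}{}{}{}}{}': depth seq [1 2 3 4 3 2 1 2 1 2 1 2 1 2 1 2 1 2 1 2 1 2 1 2 1 2 1 2 1 2 1 2 1 0 1 0]
  -> pairs=18 depth=4 groups=2 -> yes
String 2 '{}{{}{}{{{}}{}{}}{}}{{}}{}{}{{}}{}{}{}{}': depth seq [1 0 1 2 1 2 1 2 3 4 3 2 3 2 3 2 1 2 1 0 1 2 1 0 1 0 1 0 1 2 1 0 1 0 1 0 1 0 1 0]
  -> pairs=20 depth=4 groups=10 -> no
String 3 '{{{}{}}}{{}{}{}{}}{{}}{}{}{{}}{{}}': depth seq [1 2 3 2 3 2 1 0 1 2 1 2 1 2 1 2 1 0 1 2 1 0 1 0 1 0 1 2 1 0 1 2 1 0]
  -> pairs=17 depth=3 groups=7 -> no
String 4 '{{}{{}}{}{}{}{}{{}}}{}{{{}}}{{}}': depth seq [1 2 1 2 3 2 1 2 1 2 1 2 1 2 1 2 3 2 1 0 1 0 1 2 3 2 1 0 1 2 1 0]
  -> pairs=16 depth=3 groups=4 -> no
String 5 '{{}}{}{{}}{{}}{}{}{{}{{{}}}}{{}{}{{}{}}}': depth seq [1 2 1 0 1 0 1 2 1 0 1 2 1 0 1 0 1 0 1 2 1 2 3 4 3 2 1 0 1 2 1 2 1 2 3 2 3 2 1 0]
  -> pairs=20 depth=4 groups=8 -> no

Answer: yes no no no no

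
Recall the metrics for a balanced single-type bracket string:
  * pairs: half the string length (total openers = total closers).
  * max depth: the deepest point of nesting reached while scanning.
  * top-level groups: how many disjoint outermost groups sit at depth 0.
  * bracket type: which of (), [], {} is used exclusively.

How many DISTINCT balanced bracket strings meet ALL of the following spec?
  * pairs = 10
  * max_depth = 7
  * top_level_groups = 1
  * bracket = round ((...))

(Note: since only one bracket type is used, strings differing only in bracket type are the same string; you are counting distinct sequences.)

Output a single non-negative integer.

Answer: 410

Derivation:
Spec: pairs=10 depth=7 groups=1
Count(depth <= 7) = 4744
Count(depth <= 6) = 4334
Count(depth == 7) = 4744 - 4334 = 410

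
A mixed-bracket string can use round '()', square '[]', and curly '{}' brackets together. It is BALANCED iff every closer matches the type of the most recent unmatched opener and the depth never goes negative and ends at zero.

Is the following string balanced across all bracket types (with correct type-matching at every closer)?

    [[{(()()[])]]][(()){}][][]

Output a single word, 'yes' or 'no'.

Answer: no

Derivation:
pos 0: push '['; stack = [
pos 1: push '['; stack = [[
pos 2: push '{'; stack = [[{
pos 3: push '('; stack = [[{(
pos 4: push '('; stack = [[{((
pos 5: ')' matches '('; pop; stack = [[{(
pos 6: push '('; stack = [[{((
pos 7: ')' matches '('; pop; stack = [[{(
pos 8: push '['; stack = [[{([
pos 9: ']' matches '['; pop; stack = [[{(
pos 10: ')' matches '('; pop; stack = [[{
pos 11: saw closer ']' but top of stack is '{' (expected '}') → INVALID
Verdict: type mismatch at position 11: ']' closes '{' → no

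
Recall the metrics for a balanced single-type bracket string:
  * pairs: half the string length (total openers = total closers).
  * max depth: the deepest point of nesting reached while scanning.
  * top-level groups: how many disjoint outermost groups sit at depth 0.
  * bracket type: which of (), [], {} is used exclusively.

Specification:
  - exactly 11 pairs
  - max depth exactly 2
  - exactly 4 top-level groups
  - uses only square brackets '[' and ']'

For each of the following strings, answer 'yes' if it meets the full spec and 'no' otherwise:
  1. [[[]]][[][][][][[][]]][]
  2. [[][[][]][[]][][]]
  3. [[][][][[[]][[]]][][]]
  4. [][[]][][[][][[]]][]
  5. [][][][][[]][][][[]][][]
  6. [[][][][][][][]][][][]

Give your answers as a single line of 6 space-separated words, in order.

String 1 '[[[]]][[][][][][[][]]][]': depth seq [1 2 3 2 1 0 1 2 1 2 1 2 1 2 1 2 3 2 3 2 1 0 1 0]
  -> pairs=12 depth=3 groups=3 -> no
String 2 '[[][[][]][[]][][]]': depth seq [1 2 1 2 3 2 3 2 1 2 3 2 1 2 1 2 1 0]
  -> pairs=9 depth=3 groups=1 -> no
String 3 '[[][][][[[]][[]]][][]]': depth seq [1 2 1 2 1 2 1 2 3 4 3 2 3 4 3 2 1 2 1 2 1 0]
  -> pairs=11 depth=4 groups=1 -> no
String 4 '[][[]][][[][][[]]][]': depth seq [1 0 1 2 1 0 1 0 1 2 1 2 1 2 3 2 1 0 1 0]
  -> pairs=10 depth=3 groups=5 -> no
String 5 '[][][][][[]][][][[]][][]': depth seq [1 0 1 0 1 0 1 0 1 2 1 0 1 0 1 0 1 2 1 0 1 0 1 0]
  -> pairs=12 depth=2 groups=10 -> no
String 6 '[[][][][][][][]][][][]': depth seq [1 2 1 2 1 2 1 2 1 2 1 2 1 2 1 0 1 0 1 0 1 0]
  -> pairs=11 depth=2 groups=4 -> yes

Answer: no no no no no yes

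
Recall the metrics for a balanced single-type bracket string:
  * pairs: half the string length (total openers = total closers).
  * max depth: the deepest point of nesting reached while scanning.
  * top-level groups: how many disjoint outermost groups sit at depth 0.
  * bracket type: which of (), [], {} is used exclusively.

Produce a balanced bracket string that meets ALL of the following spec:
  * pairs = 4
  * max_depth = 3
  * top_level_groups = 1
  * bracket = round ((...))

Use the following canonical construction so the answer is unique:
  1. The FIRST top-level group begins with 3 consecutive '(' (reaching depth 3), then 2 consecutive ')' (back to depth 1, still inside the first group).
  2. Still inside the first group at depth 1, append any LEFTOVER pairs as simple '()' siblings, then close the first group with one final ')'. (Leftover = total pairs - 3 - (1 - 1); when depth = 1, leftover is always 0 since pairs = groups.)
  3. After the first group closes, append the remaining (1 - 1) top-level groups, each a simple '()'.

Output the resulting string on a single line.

Answer: ((())())

Derivation:
Spec: pairs=4 depth=3 groups=1
Leftover pairs = 4 - 3 - (1-1) = 1
First group: deep chain of depth 3 + 1 sibling pairs
Remaining 0 groups: simple '()' each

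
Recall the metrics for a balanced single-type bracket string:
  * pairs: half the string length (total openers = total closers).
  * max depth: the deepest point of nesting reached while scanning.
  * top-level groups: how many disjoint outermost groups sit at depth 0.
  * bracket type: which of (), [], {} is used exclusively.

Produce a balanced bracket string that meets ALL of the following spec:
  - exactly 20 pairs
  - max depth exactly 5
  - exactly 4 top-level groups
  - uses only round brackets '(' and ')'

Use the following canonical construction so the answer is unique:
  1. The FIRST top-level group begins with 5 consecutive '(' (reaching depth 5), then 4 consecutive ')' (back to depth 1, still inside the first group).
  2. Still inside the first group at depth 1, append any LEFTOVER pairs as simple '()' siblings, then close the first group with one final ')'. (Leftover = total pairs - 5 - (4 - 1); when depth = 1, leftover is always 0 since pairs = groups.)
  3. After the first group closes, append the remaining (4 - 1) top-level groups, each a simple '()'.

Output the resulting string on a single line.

Spec: pairs=20 depth=5 groups=4
Leftover pairs = 20 - 5 - (4-1) = 12
First group: deep chain of depth 5 + 12 sibling pairs
Remaining 3 groups: simple '()' each

Answer: ((((())))()()()()()()()()()()()())()()()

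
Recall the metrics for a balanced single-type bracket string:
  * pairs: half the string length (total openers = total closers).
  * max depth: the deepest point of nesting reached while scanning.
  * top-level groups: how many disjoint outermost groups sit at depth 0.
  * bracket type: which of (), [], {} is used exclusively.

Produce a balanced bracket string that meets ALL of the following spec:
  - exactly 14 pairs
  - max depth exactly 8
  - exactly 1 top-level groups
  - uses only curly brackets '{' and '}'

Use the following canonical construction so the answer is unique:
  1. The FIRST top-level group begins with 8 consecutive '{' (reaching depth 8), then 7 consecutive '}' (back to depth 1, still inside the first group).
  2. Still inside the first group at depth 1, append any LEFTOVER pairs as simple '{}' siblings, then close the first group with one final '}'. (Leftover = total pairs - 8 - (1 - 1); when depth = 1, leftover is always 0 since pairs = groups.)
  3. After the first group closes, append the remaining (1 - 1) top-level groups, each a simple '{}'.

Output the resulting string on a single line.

Spec: pairs=14 depth=8 groups=1
Leftover pairs = 14 - 8 - (1-1) = 6
First group: deep chain of depth 8 + 6 sibling pairs
Remaining 0 groups: simple '{}' each

Answer: {{{{{{{{}}}}}}}{}{}{}{}{}{}}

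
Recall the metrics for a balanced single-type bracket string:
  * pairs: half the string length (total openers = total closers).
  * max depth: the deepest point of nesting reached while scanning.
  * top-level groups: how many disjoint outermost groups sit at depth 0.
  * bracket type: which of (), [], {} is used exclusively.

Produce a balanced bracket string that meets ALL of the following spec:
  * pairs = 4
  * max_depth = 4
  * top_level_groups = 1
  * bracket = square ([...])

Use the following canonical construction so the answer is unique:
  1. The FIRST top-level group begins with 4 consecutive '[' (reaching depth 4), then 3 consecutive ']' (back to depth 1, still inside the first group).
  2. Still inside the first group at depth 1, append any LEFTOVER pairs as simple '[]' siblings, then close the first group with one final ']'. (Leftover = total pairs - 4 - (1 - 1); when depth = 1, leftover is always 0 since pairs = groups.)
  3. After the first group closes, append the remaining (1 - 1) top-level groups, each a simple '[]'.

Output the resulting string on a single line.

Spec: pairs=4 depth=4 groups=1
Leftover pairs = 4 - 4 - (1-1) = 0
First group: deep chain of depth 4 + 0 sibling pairs
Remaining 0 groups: simple '[]' each

Answer: [[[[]]]]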